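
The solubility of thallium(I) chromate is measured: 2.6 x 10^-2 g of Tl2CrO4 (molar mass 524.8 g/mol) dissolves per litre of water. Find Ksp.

Molar solubility s = (2.6 x 10^-2 g/L) / (524.8 g/mol) = 4.95 x 10^-5 M.
Tl2CrO4(s) <=> 2 Tl^+ + CrO4^2-
For each mole of Tl2CrO4 that dissolves: [Tl^+] = 2s, [CrO4^2-] = s.
Ksp = [Tl^+]^2[CrO4^2-]
Ksp = (2s)^2s = 4s^3
With s = 4.95 × 10^-5: Ksp = 4.9 × 10^-13

Ksp = 4.9 × 10^-13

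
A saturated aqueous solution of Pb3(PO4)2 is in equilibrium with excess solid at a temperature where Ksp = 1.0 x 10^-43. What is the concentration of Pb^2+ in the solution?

[Pb^2+] ≈ 3.0 × 10^-9 M

Pb3(PO4)2(s) <=> 3 Pb^2+(aq) + 2 PO4^3-(aq)
Ksp = [Pb^2+]^3[PO4^3-]^2
For each mole of Pb3(PO4)2 that dissolves: [Pb^2+] = 3s, [PO4^3-] = 2s.
Substituting: Ksp = (3s)^3(2s)^2 = 108s^5
s = (1.0 x 10^-43 / 108)^(1/5) = 9.85 x 10^-10 M
[Pb^2+] = 3s = 3.0 × 10^-9 M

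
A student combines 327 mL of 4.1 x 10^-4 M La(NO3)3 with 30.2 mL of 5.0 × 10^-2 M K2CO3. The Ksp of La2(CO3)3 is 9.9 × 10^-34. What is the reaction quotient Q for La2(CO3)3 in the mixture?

Total volume = 327 + 30.2 = 357.2 mL.
[La^3+] = 4.1 x 10^-4 × (327/357.2) = 3.75 x 10^-4 M
[CO3^2-] = 5.0 × 10^-2 × (30.2/357.2) = 4.23 × 10^-3 M
La2(CO3)3(s) ⇌ 2 La^3+ + 3 CO3^2-, so Q = [La^3+]^2[CO3^2-]^3
Q = (3.75 × 10^-4)^2(4.23 × 10^-3)^3 = 1.1 x 10^-14
Q > Ksp, so La2(CO3)3 will precipitate.

Q ≈ 1.1e-14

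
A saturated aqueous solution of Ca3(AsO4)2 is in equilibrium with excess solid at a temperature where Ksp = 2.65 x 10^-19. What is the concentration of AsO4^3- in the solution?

Ca3(AsO4)2(s) <=> 3 Ca^2+(aq) + 2 AsO4^3-(aq)
Ksp = [Ca^2+]^3[AsO4^3-]^2
If s mol/L of Ca3(AsO4)2 dissolves, [Ca^2+] = 3s and [AsO4^3-] = 2s.
Substituting: Ksp = (3s)^3(2s)^2 = 108s^5
s = (2.65 x 10^-19 / 108)^(1/5) = 7.550 × 10^-5 M
[AsO4^3-] = 2s = 1.51 x 10^-4 M

[AsO4^3-] ≈ 1.51 × 10^-4 M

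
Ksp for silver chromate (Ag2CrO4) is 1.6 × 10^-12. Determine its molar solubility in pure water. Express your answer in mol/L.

Ag2CrO4(s) ⇌ 2 Ag^+ + CrO4^2-
Ksp = [Ag^+]^2[CrO4^2-]
If s mol/L of Ag2CrO4 dissolves, [Ag^+] = 2s and [CrO4^2-] = s.
Ksp = (2s)^2s = 4s^3
Solving, s = (1.6 × 10^-12/4)^(1/3) = 7.4 × 10^-5 M

s = 7.4 × 10^-5 M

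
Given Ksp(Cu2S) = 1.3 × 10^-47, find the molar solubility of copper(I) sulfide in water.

Cu2S(s) ⇌ 2 Cu^+(aq) + S^2-(aq)
Ksp = [Cu^+]^2[S^2-]
For each mole of Cu2S that dissolves: [Cu^+] = 2s, [S^2-] = s.
Ksp = (2s)^2s = 4s^3
s^3 = 1.3 × 10^-47 / 4, so s = 1.5 × 10^-16 M

s ≈ 1.5 x 10^-16 M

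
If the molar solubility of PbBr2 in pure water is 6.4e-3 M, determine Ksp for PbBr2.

PbBr2(s) ⇌ Pb^2+(aq) + 2 Br^-(aq)
If s mol/L of PbBr2 dissolves, [Pb^2+] = s and [Br^-] = 2s.
Ksp = [Pb^2+][Br^-]^2
Ksp = s(2s)^2 = 4s^3
Ksp = 4 × (6.4 x 10^-3)^3 = 1.0 x 10^-6

Ksp = 1.0 × 10^-6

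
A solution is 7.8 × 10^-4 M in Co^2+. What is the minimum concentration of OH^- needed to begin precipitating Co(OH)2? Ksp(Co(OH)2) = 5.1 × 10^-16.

[OH^-] ≈ 8.1e-7 M

Co(OH)2(s) ⇌ Co^2+(aq) + 2 OH^-(aq)
Ksp = [Co^2+][OH^-]^2
Precipitation begins when Q = Ksp. With [Co^2+] = 7.8 × 10^-4 M:
5.1 × 10^-16 = (7.8 × 10^-4) × [OH^-]^2
[OH^-] = (5.1 × 10^-16 / 7.8 x 10^-4)^(1/2) = 8.1 x 10^-7 M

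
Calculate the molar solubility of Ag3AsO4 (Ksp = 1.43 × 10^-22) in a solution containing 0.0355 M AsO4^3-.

5.30 × 10^-8 M

Ag3AsO4(s) <=> 3 Ag^+(aq) + AsO4^3-(aq)
Ksp = [Ag^+]^3[AsO4^3-]
Let s be the molar solubility in this solution. [Ag^+] = 3s, [AsO4^3-] = 0.0355 + s ≈ 0.0355 (Ksp is small, so little additional dissolves).
Ksp ≈ (3s)^3 × 0.0355
s = 5.30 x 10^-8 M
Check: s = 5.3 × 10^-8 ≪ 0.0355, so the approximation is valid.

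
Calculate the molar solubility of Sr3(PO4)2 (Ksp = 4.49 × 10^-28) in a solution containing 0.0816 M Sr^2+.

Sr3(PO4)2(s) ⇌ 3 Sr^2+(aq) + 2 PO4^3-(aq)
Ksp = [Sr^2+]^3[PO4^3-]^2
If s mol/L dissolves here, [Sr^2+] = 0.0816 + 3s ≈ 0.0816, [PO4^3-] = 2s (common-ion effect: Sr^2+ is already 0.0816 M).
Ksp ≈ (0.0816)^3 × (2s)^2
s = 4.55 × 10^-13 M
Check: 3s = 1.4 × 10^-12 ≪ 0.0816, so the approximation is valid.

s = 4.55 × 10^-13 M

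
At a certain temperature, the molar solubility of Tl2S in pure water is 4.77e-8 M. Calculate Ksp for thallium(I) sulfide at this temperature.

Ksp = 4.34 × 10^-22

Tl2S(s) ⇌ 2 Tl^+(aq) + S^2-(aq)
If s mol/L of Tl2S dissolves, [Tl^+] = 2s and [S^2-] = s.
Ksp = [Tl^+]^2[S^2-]
Ksp = (2s)^2s = 4s^3
Ksp = 4 × (4.77 x 10^-8)^3 = 4.34 x 10^-22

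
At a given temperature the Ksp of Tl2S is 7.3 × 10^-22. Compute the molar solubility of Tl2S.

Tl2S(s) ⇌ 2 Tl^+(aq) + S^2-(aq)
Ksp = [Tl^+]^2[S^2-]
If s mol/L of Tl2S dissolves, [Tl^+] = 2s and [S^2-] = s.
Substituting: Ksp = (2s)^2s = 4s^3
s = (7.3 × 10^-22 / 4)^(1/3) = 5.7 x 10^-8 M

5.7 × 10^-8 M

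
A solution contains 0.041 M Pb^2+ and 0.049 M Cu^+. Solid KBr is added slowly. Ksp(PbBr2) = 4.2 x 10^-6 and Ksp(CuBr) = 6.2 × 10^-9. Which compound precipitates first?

CuBr

Each salt begins to precipitate when Q = Ksp, i.e. when [Br^-] reaches its threshold.
For PbBr2: 4.2 x 10^-6 = 0.041 × [Br^-]^2  ⇒  [Br^-] = 1.0 × 10^-2 M.
For CuBr: 6.2 × 10^-9 = 0.049 × [Br^-]  ⇒  [Br^-] = 1.3 × 10^-7 M.
The salt with the lower threshold [Br^-] precipitates first: CuBr.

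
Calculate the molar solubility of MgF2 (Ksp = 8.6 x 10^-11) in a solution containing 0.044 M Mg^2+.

2.2 × 10^-5 M

MgF2(s) ⇌ Mg^2+(aq) + 2 F^-(aq)
Ksp = [Mg^2+][F^-]^2
If s mol/L dissolves here, [Mg^2+] = 0.044 + s ≈ 0.044, [F^-] = 2s (common-ion effect: Mg^2+ is already 0.044 M).
Ksp ≈ 0.044 × (2s)^2
s = 2.2 × 10^-5 M
Check: s = 2.2 × 10^-5 ≪ 0.044, so the approximation is valid.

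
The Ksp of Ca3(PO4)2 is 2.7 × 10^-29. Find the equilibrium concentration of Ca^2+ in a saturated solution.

Ca3(PO4)2(s) ⇌ 3 Ca^2+(aq) + 2 PO4^3-(aq)
Ksp = [Ca^2+]^3[PO4^3-]^2
Let s = molar solubility. Then [Ca^2+] = 3s and [PO4^3-] = 2s.
So Ksp = (3s)^3 × (2s)^2 = 108s^5
s^5 = 2.7 × 10^-29 / 108, so s = 7.58 × 10^-7 M
[Ca^2+] = 3s = 2.3 x 10^-6 M

2.3e-6 M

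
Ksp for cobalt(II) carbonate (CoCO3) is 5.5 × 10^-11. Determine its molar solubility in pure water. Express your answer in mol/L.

CoCO3(s) ⇌ Co^2+(aq) + CO3^2-(aq)
Ksp = [Co^2+][CO3^2-]
Let s = molar solubility. Then [Co^2+] = s and [CO3^2-] = s.
Ksp = s × s = s^2
s = (5.5 × 10^-11)^(1/2) = 7.4 x 10^-6 M

7.4e-6 M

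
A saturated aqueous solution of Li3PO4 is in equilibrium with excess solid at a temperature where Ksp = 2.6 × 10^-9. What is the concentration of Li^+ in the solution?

[Li^+] = 9.4e-3 M

Li3PO4(s) ⇌ 3 Li^+(aq) + PO4^3-(aq)
Ksp = [Li^+]^3[PO4^3-]
If s mol/L of Li3PO4 dissolves, [Li^+] = 3s and [PO4^3-] = s.
So Ksp = (3s)^3 × s = 27s^4
Solving, s = (2.6 × 10^-9/27)^(1/4) = 3.13 × 10^-3 M
[Li^+] = 3s = 9.4 × 10^-3 M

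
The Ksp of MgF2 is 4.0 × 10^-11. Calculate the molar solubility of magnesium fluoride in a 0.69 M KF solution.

s = 8.4 x 10^-11 M

MgF2(s) <=> Mg^2+(aq) + 2 F^-(aq)
Ksp = [Mg^2+][F^-]^2
If s mol/L dissolves here, [Mg^2+] = s, [F^-] = 0.69 + 2s ≈ 0.69 (Ksp is small, so little additional dissolves).
Ksp ≈ s × (0.69)^2
s = 8.4 × 10^-11 M
Check: 2s = 1.7 × 10^-10 ≪ 0.69, so the approximation is valid.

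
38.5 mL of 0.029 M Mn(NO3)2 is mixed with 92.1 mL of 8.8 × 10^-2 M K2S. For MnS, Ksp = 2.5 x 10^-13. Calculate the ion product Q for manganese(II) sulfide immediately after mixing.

Total volume = 38.5 + 92.1 = 130.6 mL.
[Mn^2+] = 2.9 × 10^-2 × (38.5/130.6) = 8.55 × 10^-3 M
[S^2-] = 8.8 × 10^-2 × (92.1/130.6) = 6.21 × 10^-2 M
MnS(s) <=> Mn^2+ + S^2-, so Q = [Mn^2+][S^2-]
Q = (8.55 x 10^-3)(6.21 × 10^-2) = 5.3 x 10^-4
Q > Ksp, so MnS will precipitate.

Q = 5.3 × 10^-4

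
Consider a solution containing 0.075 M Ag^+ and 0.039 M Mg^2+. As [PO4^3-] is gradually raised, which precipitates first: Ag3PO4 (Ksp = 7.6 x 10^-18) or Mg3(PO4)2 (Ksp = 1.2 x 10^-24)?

Ag3PO4

Precipitation of each salt starts when its ion product equals its Ksp.
For Ag3PO4: 7.6 x 10^-18 = (0.075)^3 × [PO4^3-]  ⇒  [PO4^3-] = 1.8 × 10^-14 M.
For Mg3(PO4)2: 1.2 x 10^-24 = (0.039)^3 × [PO4^3-]^2  ⇒  [PO4^3-] = 1.4 x 10^-10 M.
The salt with the lower threshold [PO4^3-] precipitates first: Ag3PO4.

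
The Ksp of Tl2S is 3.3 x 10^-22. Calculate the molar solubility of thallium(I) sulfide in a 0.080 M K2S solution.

Tl2S(s) ⇌ 2 Tl^+(aq) + S^2-(aq)
Ksp = [Tl^+]^2[S^2-]
If s mol/L dissolves here, [Tl^+] = 2s, [S^2-] = 0.080 + s ≈ 0.080 (since S^2- from K2S dominates).
Ksp ≈ (2s)^2 × 0.080
s = 3.2 × 10^-11 M
Check: s = 3.2 × 10^-11 ≪ 0.080, so the approximation is valid.

s = 3.2 x 10^-11 M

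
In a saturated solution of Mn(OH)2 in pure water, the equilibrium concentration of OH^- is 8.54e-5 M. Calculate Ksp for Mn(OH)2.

3.11e-13

Mn(OH)2(s) <=> Mn^2+ + 2 OH^-
Stoichiometry gives [Mn^2+] = (1/2)[OH^-] = 4.270 × 10^-5 M.
Ksp = [Mn^2+][OH^-]^2
Ksp = 4.270 × 10^-5 × (8.54 x 10^-5)^2 = 3.11 × 10^-13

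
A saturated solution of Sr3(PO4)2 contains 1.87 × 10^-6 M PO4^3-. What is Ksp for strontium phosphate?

Ksp ≈ 7.72 × 10^-29

Sr3(PO4)2(s) ⇌ 3 Sr^2+ + 2 PO4^3-
Stoichiometry gives [Sr^2+] = (3/2)[PO4^3-] = 2.805 × 10^-6 M.
Ksp = [Sr^2+]^3[PO4^3-]^2
Ksp = (2.805 × 10^-6)^3 × (1.87 x 10^-6)^2 = 7.72 x 10^-29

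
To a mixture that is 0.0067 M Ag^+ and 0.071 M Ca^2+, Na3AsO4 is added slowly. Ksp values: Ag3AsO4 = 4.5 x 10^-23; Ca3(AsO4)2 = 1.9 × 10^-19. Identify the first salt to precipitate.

Each salt begins to precipitate when Q = Ksp, i.e. when [AsO4^3-] reaches its threshold.
For Ag3AsO4: 4.5 x 10^-23 = (0.0067)^3 × [AsO4^3-]  ⇒  [AsO4^3-] = 1.5 × 10^-16 M.
For Ca3(AsO4)2: 1.9 × 10^-19 = (0.071)^3 × [AsO4^3-]^2  ⇒  [AsO4^3-] = 2.3 × 10^-8 M.
The salt with the lower threshold [AsO4^3-] precipitates first: Ag3AsO4.

Ag3AsO4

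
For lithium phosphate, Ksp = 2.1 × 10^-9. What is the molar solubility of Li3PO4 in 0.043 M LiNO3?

s = 2.6 × 10^-5 M

Li3PO4(s) <=> 3 Li^+ + PO4^3-
Ksp = [Li^+]^3[PO4^3-]
Let s = moles of Li3PO4 that dissolve per litre. [Li^+] = 0.043 + 3s ≈ 0.043, [PO4^3-] = s (since Li^+ from LiNO3 dominates).
Ksp ≈ (0.043)^3 × s
s = 2.6 x 10^-5 M
Check: 3s = 7.9 × 10^-5 ≪ 0.043, so the approximation is valid.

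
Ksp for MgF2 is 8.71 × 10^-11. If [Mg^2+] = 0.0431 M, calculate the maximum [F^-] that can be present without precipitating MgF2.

MgF2(s) ⇌ Mg^2+(aq) + 2 F^-(aq)
Ksp = [Mg^2+][F^-]^2
Precipitation begins when Q = Ksp. With [Mg^2+] = 0.0431 M:
8.71 × 10^-11 = (0.0431) × [F^-]^2
[F^-] = (8.71 × 10^-11 / 4.31 x 10^-2)^(1/2) = 4.50 × 10^-5 M

[F^-] ≈ 4.50 × 10^-5 M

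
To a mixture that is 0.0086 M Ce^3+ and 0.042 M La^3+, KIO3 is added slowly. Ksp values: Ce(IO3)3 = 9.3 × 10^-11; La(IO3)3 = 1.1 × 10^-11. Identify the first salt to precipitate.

Each salt begins to precipitate when Q = Ksp, i.e. when [IO3^-] reaches its threshold.
For Ce(IO3)3: 9.3 × 10^-11 = 0.0086 × [IO3^-]^3  ⇒  [IO3^-] = 2.2 x 10^-3 M.
For La(IO3)3: 1.1 × 10^-11 = 0.042 × [IO3^-]^3  ⇒  [IO3^-] = 6.4 × 10^-4 M.
The salt with the lower threshold [IO3^-] precipitates first: La(IO3)3.

La(IO3)3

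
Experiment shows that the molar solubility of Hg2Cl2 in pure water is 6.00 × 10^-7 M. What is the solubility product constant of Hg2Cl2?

Hg2Cl2(s) <=> Hg2^2+(aq) + 2 Cl^-(aq)
With molar solubility s: [Hg2^2+] = s, [Cl^-] = 2s.
Ksp = [Hg2^2+][Cl^-]^2
So Ksp = s × (2s)^2 = 4s^3
Ksp = 4 × (6.00 × 10^-7)^3 = 8.64 x 10^-19

Ksp ≈ 8.64 x 10^-19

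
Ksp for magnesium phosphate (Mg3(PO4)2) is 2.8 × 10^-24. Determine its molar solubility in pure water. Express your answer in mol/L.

Mg3(PO4)2(s) ⇌ 3 Mg^2+ + 2 PO4^3-
Ksp = [Mg^2+]^3[PO4^3-]^2
If s mol/L of Mg3(PO4)2 dissolves, [Mg^2+] = 3s and [PO4^3-] = 2s.
So Ksp = (3s)^3 × (2s)^2 = 108s^5
s = (2.8 × 10^-24 / 108)^(1/5) = 7.6 × 10^-6 M

s = 7.6 × 10^-6 M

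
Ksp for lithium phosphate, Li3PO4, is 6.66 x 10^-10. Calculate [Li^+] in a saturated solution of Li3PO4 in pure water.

Li3PO4(s) ⇌ 3 Li^+ + PO4^3-
Ksp = [Li^+]^3[PO4^3-]
Let s = molar solubility. Then [Li^+] = 3s and [PO4^3-] = s.
So Ksp = (3s)^3 × s = 27s^4
s^4 = 6.66 x 10^-10 / 27, so s = 2.229 x 10^-3 M
[Li^+] = 3s = 6.69 × 10^-3 M

6.69 × 10^-3 M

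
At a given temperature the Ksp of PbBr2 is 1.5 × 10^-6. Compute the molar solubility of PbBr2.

s = 7.2 × 10^-3 M

PbBr2(s) ⇌ Pb^2+(aq) + 2 Br^-(aq)
Ksp = [Pb^2+][Br^-]^2
If s mol/L of PbBr2 dissolves, [Pb^2+] = s and [Br^-] = 2s.
So Ksp = s × (2s)^2 = 4s^3
Solving, s = (1.5 × 10^-6/4)^(1/3) = 7.2 × 10^-3 M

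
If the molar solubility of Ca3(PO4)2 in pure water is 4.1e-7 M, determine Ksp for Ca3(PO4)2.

Ca3(PO4)2(s) ⇌ 3 Ca^2+(aq) + 2 PO4^3-(aq)
With molar solubility s: [Ca^2+] = 3s, [PO4^3-] = 2s.
Ksp = [Ca^2+]^3[PO4^3-]^2
Substituting: Ksp = (3s)^3(2s)^2 = 108s^5
With s = 4.1 × 10^-7: Ksp = 1.3 x 10^-30

Ksp ≈ 1.3 x 10^-30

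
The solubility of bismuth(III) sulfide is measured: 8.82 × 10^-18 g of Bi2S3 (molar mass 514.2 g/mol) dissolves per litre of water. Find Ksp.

Molar solubility s = (8.82 x 10^-18 g/L) / (514.2 g/mol) = 1.715 × 10^-20 M.
Bi2S3(s) ⇌ 2 Bi^3+(aq) + 3 S^2-(aq)
If s mol/L of Bi2S3 dissolves, [Bi^3+] = 2s and [S^2-] = 3s.
Ksp = [Bi^3+]^2[S^2-]^3
Ksp = (2s)^2(3s)^3 = 108s^5
Ksp = 108 × (1.715 × 10^-20)^5 = 1.60 × 10^-97

1.60e-97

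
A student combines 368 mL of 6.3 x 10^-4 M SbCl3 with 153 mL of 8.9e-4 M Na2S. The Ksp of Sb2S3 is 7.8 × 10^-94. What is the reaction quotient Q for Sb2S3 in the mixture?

Q = 3.5 × 10^-18

Total volume = 368 + 153 = 521 mL.
[Sb^3+] = 6.3 × 10^-4 × (368/521) = 4.45 × 10^-4 M
[S^2-] = 8.9 × 10^-4 × (153/521) = 2.61 × 10^-4 M
Sb2S3(s) ⇌ 2 Sb^3+(aq) + 3 S^2-(aq), so Q = [Sb^3+]^2[S^2-]^3
Q = (4.45 × 10^-4)^2(2.61 × 10^-4)^3 = 3.5 × 10^-18
Q > Ksp, so Sb2S3 will precipitate.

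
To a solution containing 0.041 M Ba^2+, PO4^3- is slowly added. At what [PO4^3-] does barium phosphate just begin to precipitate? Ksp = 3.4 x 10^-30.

[PO4^3-] ≈ 2.2 × 10^-13 M

Ba3(PO4)2(s) <=> 3 Ba^2+(aq) + 2 PO4^3-(aq)
Ksp = [Ba^2+]^3[PO4^3-]^2
Precipitation begins when Q = Ksp. With [Ba^2+] = 0.041 M:
3.4 x 10^-30 = (0.041)^3 × [PO4^3-]^2
[PO4^3-] = (3.4 x 10^-30 / 6.89 × 10^-5)^(1/2) = 2.2 × 10^-13 M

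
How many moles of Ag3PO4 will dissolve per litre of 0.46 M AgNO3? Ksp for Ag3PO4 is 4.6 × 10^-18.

s = 4.7 × 10^-17 M

Ag3PO4(s) <=> 3 Ag^+ + PO4^3-
Ksp = [Ag^+]^3[PO4^3-]
Let s = moles of Ag3PO4 that dissolve per litre. [Ag^+] = 0.46 + 3s ≈ 0.46, [PO4^3-] = s (since Ag^+ from AgNO3 dominates).
Ksp ≈ (0.46)^3 × s
s = 4.7 x 10^-17 M
Check: 3s = 1.4 × 10^-16 ≪ 0.46, so the approximation is valid.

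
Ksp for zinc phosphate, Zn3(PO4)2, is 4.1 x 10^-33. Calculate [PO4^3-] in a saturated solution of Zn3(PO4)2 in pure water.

Zn3(PO4)2(s) ⇌ 3 Zn^2+(aq) + 2 PO4^3-(aq)
Ksp = [Zn^2+]^3[PO4^3-]^2
Let s = molar solubility. Then [Zn^2+] = 3s and [PO4^3-] = 2s.
Ksp = (3s)^3(2s)^2 = 108s^5
s = (4.1 x 10^-33 / 108)^(1/5) = 1.31 × 10^-7 M
[PO4^3-] = 2s = 2.6 x 10^-7 M

[PO4^3-] ≈ 2.6 x 10^-7 M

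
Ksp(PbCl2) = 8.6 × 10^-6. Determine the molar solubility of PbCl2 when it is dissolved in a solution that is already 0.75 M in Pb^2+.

PbCl2(s) ⇌ Pb^2+(aq) + 2 Cl^-(aq)
Ksp = [Pb^2+][Cl^-]^2
Let s = moles of PbCl2 that dissolve per litre. [Pb^2+] = 0.75 + s ≈ 0.75, [Cl^-] = 2s (common-ion effect: Pb^2+ is already 0.75 M).
Ksp ≈ 0.75 × (2s)^2
s = 1.7 x 10^-3 M
Check: s = 1.7 x 10^-3 ≪ 0.75, so the approximation is valid.

s = 1.7e-3 M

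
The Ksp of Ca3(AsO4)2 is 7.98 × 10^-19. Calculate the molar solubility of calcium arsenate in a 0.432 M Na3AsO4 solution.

Ca3(AsO4)2(s) ⇌ 3 Ca^2+(aq) + 2 AsO4^3-(aq)
Ksp = [Ca^2+]^3[AsO4^3-]^2
Let s = moles of Ca3(AsO4)2 that dissolve per litre. [Ca^2+] = 3s, [AsO4^3-] = 0.432 + 2s ≈ 0.432 (Ksp is small, so little additional dissolves).
Ksp ≈ (3s)^3 × (0.432)^2
s = 5.41 × 10^-7 M
Check: 2s = 1.1 × 10^-6 ≪ 0.432, so the approximation is valid.

s ≈ 5.41e-7 M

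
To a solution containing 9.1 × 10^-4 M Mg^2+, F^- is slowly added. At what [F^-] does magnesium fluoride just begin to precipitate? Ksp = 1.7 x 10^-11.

[F^-] ≈ 1.4 × 10^-4 M

MgF2(s) <=> Mg^2+ + 2 F^-
Ksp = [Mg^2+][F^-]^2
Precipitation begins when Q = Ksp. With [Mg^2+] = 9.1 × 10^-4 M:
1.7 x 10^-11 = (9.1 × 10^-4) × [F^-]^2
[F^-] = (1.7 x 10^-11 / 9.1 x 10^-4)^(1/2) = 1.4 x 10^-4 M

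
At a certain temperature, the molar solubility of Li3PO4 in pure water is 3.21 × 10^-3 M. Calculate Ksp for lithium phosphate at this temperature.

2.87 × 10^-9

Li3PO4(s) <=> 3 Li^+(aq) + PO4^3-(aq)
For each mole of Li3PO4 that dissolves: [Li^+] = 3s, [PO4^3-] = s.
Ksp = [Li^+]^3[PO4^3-]
Substituting: Ksp = (3s)^3s = 27s^4
With s = 3.21 x 10^-3: Ksp = 2.87 × 10^-9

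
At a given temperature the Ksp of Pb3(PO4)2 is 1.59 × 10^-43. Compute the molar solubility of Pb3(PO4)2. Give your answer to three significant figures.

s = 1.08 x 10^-9 M

Pb3(PO4)2(s) ⇌ 3 Pb^2+ + 2 PO4^3-
Ksp = [Pb^2+]^3[PO4^3-]^2
With molar solubility s: [Pb^2+] = 3s, [PO4^3-] = 2s.
So Ksp = (3s)^3 × (2s)^2 = 108s^5
Solving, s = (1.59 × 10^-43/108)^(1/5) = 1.08 x 10^-9 M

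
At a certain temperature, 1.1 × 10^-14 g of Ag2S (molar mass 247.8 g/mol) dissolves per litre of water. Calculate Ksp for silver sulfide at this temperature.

3.5 × 10^-49

Molar solubility s = (1.1 x 10^-14 g/L) / (247.8 g/mol) = 4.44 × 10^-17 M.
Ag2S(s) ⇌ 2 Ag^+ + S^2-
Let s = molar solubility. Then [Ag^+] = 2s and [S^2-] = s.
Ksp = [Ag^+]^2[S^2-]
Ksp = (2s)^2s = 4s^3
Ksp = 4 × (4.44 × 10^-17)^3 = 3.5 x 10^-49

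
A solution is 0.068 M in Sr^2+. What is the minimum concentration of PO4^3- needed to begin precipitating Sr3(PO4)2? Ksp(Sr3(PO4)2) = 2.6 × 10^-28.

Sr3(PO4)2(s) ⇌ 3 Sr^2+(aq) + 2 PO4^3-(aq)
Ksp = [Sr^2+]^3[PO4^3-]^2
Precipitation begins when Q = Ksp. With [Sr^2+] = 0.068 M:
2.6 × 10^-28 = (0.068)^3 × [PO4^3-]^2
[PO4^3-] = (2.6 × 10^-28 / 3.14 × 10^-4)^(1/2) = 9.1 × 10^-13 M

[PO4^3-] ≈ 9.1e-13 M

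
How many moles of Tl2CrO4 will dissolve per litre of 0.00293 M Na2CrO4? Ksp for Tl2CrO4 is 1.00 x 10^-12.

s ≈ 9.24 × 10^-6 M

Tl2CrO4(s) ⇌ 2 Tl^+ + CrO4^2-
Ksp = [Tl^+]^2[CrO4^2-]
If s mol/L dissolves here, [Tl^+] = 2s, [CrO4^2-] = 0.00293 + s ≈ 0.00293 (Ksp is small, so little additional dissolves).
Ksp ≈ (2s)^2 × 0.00293
s = 9.24 × 10^-6 M
Check: s = 9.2 × 10^-6 ≪ 0.00293, so the approximation is valid.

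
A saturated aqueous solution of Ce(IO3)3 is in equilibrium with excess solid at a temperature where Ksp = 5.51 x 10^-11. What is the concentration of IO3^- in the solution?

Ce(IO3)3(s) ⇌ Ce^3+ + 3 IO3^-
Ksp = [Ce^3+][IO3^-]^3
If s mol/L of Ce(IO3)3 dissolves, [Ce^3+] = s and [IO3^-] = 3s.
So Ksp = s × (3s)^3 = 27s^4
s^4 = 5.51 x 10^-11 / 27, so s = 1.195 × 10^-3 M
[IO3^-] = 3s = 3.59 x 10^-3 M

[IO3^-] ≈ 3.59 × 10^-3 M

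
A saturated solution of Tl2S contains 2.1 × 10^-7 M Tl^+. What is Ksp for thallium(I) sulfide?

Tl2S(s) ⇌ 2 Tl^+(aq) + S^2-(aq)
Stoichiometry gives [S^2-] = (1/2)[Tl^+] = 1.05 × 10^-7 M.
Ksp = [Tl^+]^2[S^2-]
Ksp = (2.1 x 10^-7)^2 × 1.05 × 10^-7 = 4.6 × 10^-21

Ksp = 4.6e-21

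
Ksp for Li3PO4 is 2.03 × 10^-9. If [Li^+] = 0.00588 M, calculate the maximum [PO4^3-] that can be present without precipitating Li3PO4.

Li3PO4(s) ⇌ 3 Li^+(aq) + PO4^3-(aq)
Ksp = [Li^+]^3[PO4^3-]
Precipitation begins when Q = Ksp. With [Li^+] = 0.00588 M:
2.03 × 10^-9 = (0.00588)^3 × [PO4^3-]
[PO4^3-] = (2.03 × 10^-9 / 2.033 x 10^-7) = 9.99 × 10^-3 M

[PO4^3-] = 9.99e-3 M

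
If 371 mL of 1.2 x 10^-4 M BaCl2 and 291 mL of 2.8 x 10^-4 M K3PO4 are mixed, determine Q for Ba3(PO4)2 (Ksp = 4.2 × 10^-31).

Total volume = 371 + 291 = 662 mL.
[Ba^2+] = 1.2 x 10^-4 × (371/662) = 6.73 × 10^-5 M
[PO4^3-] = 2.8 × 10^-4 × (291/662) = 1.23 × 10^-4 M
Ba3(PO4)2(s) ⇌ 3 Ba^2+(aq) + 2 PO4^3-(aq), so Q = [Ba^2+]^3[PO4^3-]^2
Q = (6.73 × 10^-5)^3(1.23 × 10^-4)^2 = 4.6 × 10^-21
Q > Ksp, so Ba3(PO4)2 will precipitate.

Q = 4.6e-21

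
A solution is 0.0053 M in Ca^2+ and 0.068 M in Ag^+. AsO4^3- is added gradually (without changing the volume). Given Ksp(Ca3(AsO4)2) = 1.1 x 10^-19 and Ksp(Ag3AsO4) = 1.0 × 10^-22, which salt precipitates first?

Precipitation of each salt starts when its ion product equals its Ksp.
For Ca3(AsO4)2: 1.1 x 10^-19 = (0.0053)^3 × [AsO4^3-]^2  ⇒  [AsO4^3-] = 8.6 × 10^-7 M.
For Ag3AsO4: 1.0 × 10^-22 = (0.068)^3 × [AsO4^3-]  ⇒  [AsO4^3-] = 3.2 x 10^-19 M.
The salt with the lower threshold [AsO4^3-] precipitates first: Ag3AsO4.

Ag3AsO4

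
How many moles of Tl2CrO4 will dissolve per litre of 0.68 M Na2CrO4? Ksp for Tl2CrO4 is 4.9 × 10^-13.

4.2 × 10^-7 M

Tl2CrO4(s) <=> 2 Tl^+(aq) + CrO4^2-(aq)
Ksp = [Tl^+]^2[CrO4^2-]
Let s be the molar solubility in this solution. [Tl^+] = 2s, [CrO4^2-] = 0.68 + s ≈ 0.68 (Ksp is small, so little additional dissolves).
Ksp ≈ (2s)^2 × 0.68
s = 4.2 × 10^-7 M
Check: s = 4.2 x 10^-7 ≪ 0.68, so the approximation is valid.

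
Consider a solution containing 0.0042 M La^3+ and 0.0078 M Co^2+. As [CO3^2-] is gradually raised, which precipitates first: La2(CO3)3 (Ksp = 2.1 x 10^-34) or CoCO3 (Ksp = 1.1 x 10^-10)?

Precipitation of each salt starts when its ion product equals its Ksp.
For La2(CO3)3: 2.1 x 10^-34 = (0.0042)^2 × [CO3^2-]^3  ⇒  [CO3^2-] = 2.3 × 10^-10 M.
For CoCO3: 1.1 x 10^-10 = 0.0078 × [CO3^2-]  ⇒  [CO3^2-] = 1.4 x 10^-8 M.
The salt with the lower threshold [CO3^2-] precipitates first: La2(CO3)3.

La2(CO3)3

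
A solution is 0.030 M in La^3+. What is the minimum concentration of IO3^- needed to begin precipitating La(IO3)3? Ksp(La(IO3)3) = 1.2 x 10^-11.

La(IO3)3(s) <=> La^3+(aq) + 3 IO3^-(aq)
Ksp = [La^3+][IO3^-]^3
Precipitation begins when Q = Ksp. With [La^3+] = 0.030 M:
1.2 x 10^-11 = (0.030) × [IO3^-]^3
[IO3^-] = (1.2 x 10^-11 / 3.0 x 10^-2)^(1/3) = 7.4 x 10^-4 M

[IO3^-] ≈ 7.4 × 10^-4 M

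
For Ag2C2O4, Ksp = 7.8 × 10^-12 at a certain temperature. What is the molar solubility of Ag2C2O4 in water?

Ag2C2O4(s) <=> 2 Ag^+(aq) + C2O4^2-(aq)
Ksp = [Ag^+]^2[C2O4^2-]
If s mol/L of Ag2C2O4 dissolves, [Ag^+] = 2s and [C2O4^2-] = s.
Ksp = (2s)^2s = 4s^3
s = (7.8 × 10^-12 / 4)^(1/3) = 1.2 × 10^-4 M

s = 1.2e-4 M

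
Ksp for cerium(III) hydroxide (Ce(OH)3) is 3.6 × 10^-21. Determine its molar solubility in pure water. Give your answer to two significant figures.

Ce(OH)3(s) ⇌ Ce^3+ + 3 OH^-
Ksp = [Ce^3+][OH^-]^3
With molar solubility s: [Ce^3+] = s, [OH^-] = 3s.
Substituting: Ksp = s(3s)^3 = 27s^4
Solving, s = (3.6 × 10^-21/27)^(1/4) = 3.4 × 10^-6 M

s ≈ 3.4 x 10^-6 M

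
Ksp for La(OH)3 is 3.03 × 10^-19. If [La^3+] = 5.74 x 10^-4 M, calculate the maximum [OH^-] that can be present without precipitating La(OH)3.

8.08 x 10^-6 M

La(OH)3(s) <=> La^3+ + 3 OH^-
Ksp = [La^3+][OH^-]^3
Precipitation begins when Q = Ksp. With [La^3+] = 5.74 x 10^-4 M:
3.03 × 10^-19 = (5.74 x 10^-4) × [OH^-]^3
[OH^-] = (3.03 × 10^-19 / 5.74 × 10^-4)^(1/3) = 8.08 × 10^-6 M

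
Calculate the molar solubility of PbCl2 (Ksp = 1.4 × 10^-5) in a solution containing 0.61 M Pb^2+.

PbCl2(s) <=> Pb^2+ + 2 Cl^-
Ksp = [Pb^2+][Cl^-]^2
If s mol/L dissolves here, [Pb^2+] = 0.61 + s ≈ 0.61, [Cl^-] = 2s (common-ion effect: Pb^2+ is already 0.61 M).
Ksp ≈ 0.61 × (2s)^2
s = 2.4 × 10^-3 M
Check: s = 2.4 × 10^-3 ≪ 0.61, so the approximation is valid.

s = 2.4 × 10^-3 M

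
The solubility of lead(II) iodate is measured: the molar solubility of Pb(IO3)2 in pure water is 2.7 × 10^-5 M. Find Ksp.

Ksp ≈ 7.9 × 10^-14

Pb(IO3)2(s) ⇌ Pb^2+(aq) + 2 IO3^-(aq)
With molar solubility s: [Pb^2+] = s, [IO3^-] = 2s.
Ksp = [Pb^2+][IO3^-]^2
Ksp = s(2s)^2 = 4s^3
With s = 2.7 × 10^-5: Ksp = 7.9 x 10^-14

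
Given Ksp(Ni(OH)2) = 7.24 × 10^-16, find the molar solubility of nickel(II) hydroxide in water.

Ni(OH)2(s) ⇌ Ni^2+ + 2 OH^-
Ksp = [Ni^2+][OH^-]^2
With molar solubility s: [Ni^2+] = s, [OH^-] = 2s.
So Ksp = s × (2s)^2 = 4s^3
s^3 = 7.24 × 10^-16 / 4, so s = 5.66 × 10^-6 M

s ≈ 5.66 × 10^-6 M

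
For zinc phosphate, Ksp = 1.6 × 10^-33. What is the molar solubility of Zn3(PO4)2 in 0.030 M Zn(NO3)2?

s = 3.8 x 10^-15 M

Zn3(PO4)2(s) ⇌ 3 Zn^2+ + 2 PO4^3-
Ksp = [Zn^2+]^3[PO4^3-]^2
Let s = moles of Zn3(PO4)2 that dissolve per litre. [Zn^2+] = 0.030 + 3s ≈ 0.030, [PO4^3-] = 2s (since Zn^2+ from Zn(NO3)2 dominates).
Ksp ≈ (0.030)^3 × (2s)^2
s = 3.8 x 10^-15 M
Check: 3s = 1.2 × 10^-14 ≪ 0.030, so the approximation is valid.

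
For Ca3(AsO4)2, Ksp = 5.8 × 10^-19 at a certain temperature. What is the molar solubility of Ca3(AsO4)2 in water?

s ≈ 8.8e-5 M

Ca3(AsO4)2(s) ⇌ 3 Ca^2+ + 2 AsO4^3-
Ksp = [Ca^2+]^3[AsO4^3-]^2
For each mole of Ca3(AsO4)2 that dissolves: [Ca^2+] = 3s, [AsO4^3-] = 2s.
Ksp = (3s)^3(2s)^2 = 108s^5
s = (5.8 × 10^-19 / 108)^(1/5) = 8.8 x 10^-5 M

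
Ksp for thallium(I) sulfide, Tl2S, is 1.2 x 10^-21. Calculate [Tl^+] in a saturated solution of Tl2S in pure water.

1.3 × 10^-7 M

Tl2S(s) <=> 2 Tl^+ + S^2-
Ksp = [Tl^+]^2[S^2-]
Let s = molar solubility. Then [Tl^+] = 2s and [S^2-] = s.
Substituting: Ksp = (2s)^2s = 4s^3
s = (1.2 x 10^-21 / 4)^(1/3) = 6.69 × 10^-8 M
[Tl^+] = 2s = 1.3 x 10^-7 M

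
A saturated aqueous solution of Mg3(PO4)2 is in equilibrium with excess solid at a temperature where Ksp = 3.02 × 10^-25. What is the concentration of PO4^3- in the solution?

Mg3(PO4)2(s) <=> 3 Mg^2+ + 2 PO4^3-
Ksp = [Mg^2+]^3[PO4^3-]^2
Let s = molar solubility. Then [Mg^2+] = 3s and [PO4^3-] = 2s.
So Ksp = (3s)^3 × (2s)^2 = 108s^5
s^5 = 3.02 × 10^-25 / 108, so s = 4.890 × 10^-6 M
[PO4^3-] = 2s = 9.78 × 10^-6 M

9.78 × 10^-6 M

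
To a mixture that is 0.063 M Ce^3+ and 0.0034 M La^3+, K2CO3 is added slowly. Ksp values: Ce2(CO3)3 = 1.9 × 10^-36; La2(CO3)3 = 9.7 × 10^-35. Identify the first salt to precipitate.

Ce2(CO3)3

Precipitation of each salt starts when its ion product equals its Ksp.
For Ce2(CO3)3: 1.9 × 10^-36 = (0.063)^2 × [CO3^2-]^3  ⇒  [CO3^2-] = 7.8 × 10^-12 M.
For La2(CO3)3: 9.7 × 10^-35 = (0.0034)^2 × [CO3^2-]^3  ⇒  [CO3^2-] = 2.0 × 10^-10 M.
The salt with the lower threshold [CO3^2-] precipitates first: Ce2(CO3)3.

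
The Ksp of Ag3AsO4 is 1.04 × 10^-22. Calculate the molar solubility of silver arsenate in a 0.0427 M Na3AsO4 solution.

Ag3AsO4(s) <=> 3 Ag^+(aq) + AsO4^3-(aq)
Ksp = [Ag^+]^3[AsO4^3-]
If s mol/L dissolves here, [Ag^+] = 3s, [AsO4^3-] = 0.0427 + s ≈ 0.0427 (Ksp is small, so little additional dissolves).
Ksp ≈ (3s)^3 × 0.0427
s = 4.48 × 10^-8 M
Check: s = 4.5 × 10^-8 ≪ 0.0427, so the approximation is valid.

4.48e-8 M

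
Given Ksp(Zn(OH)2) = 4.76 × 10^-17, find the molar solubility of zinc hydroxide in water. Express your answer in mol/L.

Zn(OH)2(s) <=> Zn^2+(aq) + 2 OH^-(aq)
Ksp = [Zn^2+][OH^-]^2
For each mole of Zn(OH)2 that dissolves: [Zn^2+] = s, [OH^-] = 2s.
So Ksp = s × (2s)^2 = 4s^3
s = (4.76 × 10^-17 / 4)^(1/3) = 2.28 × 10^-6 M

s ≈ 2.28 × 10^-6 M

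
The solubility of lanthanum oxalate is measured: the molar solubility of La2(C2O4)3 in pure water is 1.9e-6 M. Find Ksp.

2.7e-27

La2(C2O4)3(s) ⇌ 2 La^3+ + 3 C2O4^2-
With molar solubility s: [La^3+] = 2s, [C2O4^2-] = 3s.
Ksp = [La^3+]^2[C2O4^2-]^3
Ksp = (2s)^2(3s)^3 = 108s^5
Ksp = 108 × (1.9 × 10^-6)^5 = 2.7 x 10^-27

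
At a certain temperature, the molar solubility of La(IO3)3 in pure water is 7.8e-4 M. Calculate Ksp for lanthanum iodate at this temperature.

La(IO3)3(s) <=> La^3+ + 3 IO3^-
With molar solubility s: [La^3+] = s, [IO3^-] = 3s.
Ksp = [La^3+][IO3^-]^3
Substituting: Ksp = s(3s)^3 = 27s^4
With s = 7.8 x 10^-4: Ksp = 1.0 x 10^-11

Ksp = 1.0 × 10^-11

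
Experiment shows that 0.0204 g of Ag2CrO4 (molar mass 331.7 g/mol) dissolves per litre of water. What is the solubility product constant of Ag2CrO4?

Molar solubility s = (2.04 × 10^-2 g/L) / (331.7 g/mol) = 6.150 × 10^-5 M.
Ag2CrO4(s) ⇌ 2 Ag^+ + CrO4^2-
For each mole of Ag2CrO4 that dissolves: [Ag^+] = 2s, [CrO4^2-] = s.
Ksp = [Ag^+]^2[CrO4^2-]
Ksp = (2s)^2s = 4s^3
Ksp = 4 × (6.150 × 10^-5)^3 = 9.30 × 10^-13

Ksp = 9.30 × 10^-13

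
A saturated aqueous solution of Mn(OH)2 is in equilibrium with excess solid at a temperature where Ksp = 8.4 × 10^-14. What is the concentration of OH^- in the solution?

Mn(OH)2(s) ⇌ Mn^2+ + 2 OH^-
Ksp = [Mn^2+][OH^-]^2
With molar solubility s: [Mn^2+] = s, [OH^-] = 2s.
So Ksp = s × (2s)^2 = 4s^3
s = (8.4 × 10^-14 / 4)^(1/3) = 2.76 × 10^-5 M
[OH^-] = 2s = 5.5 × 10^-5 M

[OH^-] ≈ 5.5 x 10^-5 M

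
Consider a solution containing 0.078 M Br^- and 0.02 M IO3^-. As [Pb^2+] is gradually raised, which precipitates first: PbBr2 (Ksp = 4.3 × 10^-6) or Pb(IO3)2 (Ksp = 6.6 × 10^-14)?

Pb(IO3)2

Each salt begins to precipitate when Q = Ksp, i.e. when [Pb^2+] reaches its threshold.
For PbBr2: 4.3 × 10^-6 = (0.078)^2 × [Pb^2+]  ⇒  [Pb^2+] = 7.1 x 10^-4 M.
For Pb(IO3)2: 6.6 × 10^-14 = (0.02)^2 × [Pb^2+]  ⇒  [Pb^2+] = 1.7 x 10^-10 M.
The salt with the lower threshold [Pb^2+] precipitates first: Pb(IO3)2.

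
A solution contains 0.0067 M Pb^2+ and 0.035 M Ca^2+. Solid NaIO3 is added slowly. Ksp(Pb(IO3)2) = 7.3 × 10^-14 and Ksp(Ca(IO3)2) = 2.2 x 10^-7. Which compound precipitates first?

Pb(IO3)2

Each salt begins to precipitate when Q = Ksp, i.e. when [IO3^-] reaches its threshold.
For Pb(IO3)2: 7.3 × 10^-14 = 0.0067 × [IO3^-]^2  ⇒  [IO3^-] = 3.3 × 10^-6 M.
For Ca(IO3)2: 2.2 x 10^-7 = 0.035 × [IO3^-]^2  ⇒  [IO3^-] = 2.5 × 10^-3 M.
The salt with the lower threshold [IO3^-] precipitates first: Pb(IO3)2.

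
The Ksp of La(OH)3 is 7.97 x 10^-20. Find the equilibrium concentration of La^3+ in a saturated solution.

La(OH)3(s) ⇌ La^3+(aq) + 3 OH^-(aq)
Ksp = [La^3+][OH^-]^3
Let s = molar solubility. Then [La^3+] = s and [OH^-] = 3s.
Substituting: Ksp = s(3s)^3 = 27s^4
Solving, s = (7.97 x 10^-20/27)^(1/4) = 7.371 × 10^-6 M
[La^3+] = s = 7.37 × 10^-6 M

[La^3+] = 7.37 x 10^-6 M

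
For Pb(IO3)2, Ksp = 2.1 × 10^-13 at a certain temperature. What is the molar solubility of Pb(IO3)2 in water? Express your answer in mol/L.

Pb(IO3)2(s) ⇌ Pb^2+(aq) + 2 IO3^-(aq)
Ksp = [Pb^2+][IO3^-]^2
For each mole of Pb(IO3)2 that dissolves: [Pb^2+] = s, [IO3^-] = 2s.
Substituting: Ksp = s(2s)^2 = 4s^3
s^3 = 2.1 × 10^-13 / 4, so s = 3.7 × 10^-5 M

3.7 x 10^-5 M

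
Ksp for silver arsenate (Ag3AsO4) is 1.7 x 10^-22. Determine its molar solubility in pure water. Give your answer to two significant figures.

1.6e-6 M

Ag3AsO4(s) ⇌ 3 Ag^+(aq) + AsO4^3-(aq)
Ksp = [Ag^+]^3[AsO4^3-]
Let s = molar solubility. Then [Ag^+] = 3s and [AsO4^3-] = s.
Substituting: Ksp = (3s)^3s = 27s^4
Solving, s = (1.7 x 10^-22/27)^(1/4) = 1.6 x 10^-6 M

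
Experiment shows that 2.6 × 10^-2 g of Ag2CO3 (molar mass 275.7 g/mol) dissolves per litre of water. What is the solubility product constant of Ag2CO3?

Molar solubility s = (2.6 x 10^-2 g/L) / (275.7 g/mol) = 9.43 x 10^-5 M.
Ag2CO3(s) <=> 2 Ag^+(aq) + CO3^2-(aq)
For each mole of Ag2CO3 that dissolves: [Ag^+] = 2s, [CO3^2-] = s.
Ksp = [Ag^+]^2[CO3^2-]
Substituting: Ksp = (2s)^2s = 4s^3
Ksp = 4 × (9.43 × 10^-5)^3 = 3.4 x 10^-12

Ksp ≈ 3.4 × 10^-12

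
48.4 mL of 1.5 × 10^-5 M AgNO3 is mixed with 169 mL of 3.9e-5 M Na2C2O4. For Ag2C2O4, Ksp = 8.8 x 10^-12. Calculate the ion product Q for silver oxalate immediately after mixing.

Q = 3.4 × 10^-16

Total volume = 48.4 + 169 = 217.4 mL.
[Ag^+] = 1.5 × 10^-5 × (48.4/217.4) = 3.34 × 10^-6 M
[C2O4^2-] = 3.9 × 10^-5 × (169/217.4) = 3.03 × 10^-5 M
Ag2C2O4(s) ⇌ 2 Ag^+(aq) + C2O4^2-(aq), so Q = [Ag^+]^2[C2O4^2-]
Q = (3.34 × 10^-6)^2(3.03 × 10^-5) = 3.4 × 10^-16
Q < Ksp, so no precipitate of Ag2C2O4 forms.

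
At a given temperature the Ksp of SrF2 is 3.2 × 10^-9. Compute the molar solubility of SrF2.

9.3 × 10^-4 M

SrF2(s) ⇌ Sr^2+(aq) + 2 F^-(aq)
Ksp = [Sr^2+][F^-]^2
With molar solubility s: [Sr^2+] = s, [F^-] = 2s.
Substituting: Ksp = s(2s)^2 = 4s^3
s = (3.2 × 10^-9 / 4)^(1/3) = 9.3 × 10^-4 M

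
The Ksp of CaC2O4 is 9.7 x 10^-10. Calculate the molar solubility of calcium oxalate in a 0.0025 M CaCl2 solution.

s ≈ 3.9e-7 M

CaC2O4(s) ⇌ Ca^2+(aq) + C2O4^2-(aq)
Ksp = [Ca^2+][C2O4^2-]
If s mol/L dissolves here, [Ca^2+] = 0.0025 + s ≈ 0.0025, [C2O4^2-] = s (since Ca^2+ from CaCl2 dominates).
Ksp ≈ 0.0025 × s
s = 3.9 x 10^-7 M
Check: s = 3.9 × 10^-7 ≪ 0.0025, so the approximation is valid.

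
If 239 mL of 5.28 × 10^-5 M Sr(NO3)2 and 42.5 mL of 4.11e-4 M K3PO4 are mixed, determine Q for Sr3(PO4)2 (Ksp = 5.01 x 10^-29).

Q = 3.47 x 10^-22

Total volume = 239 + 42.5 = 281.5 mL.
[Sr^2+] = 5.28 x 10^-5 × (239/281.5) = 4.483 x 10^-5 M
[PO4^3-] = 4.11 × 10^-4 × (42.5/281.5) = 6.205 × 10^-5 M
Sr3(PO4)2(s) ⇌ 3 Sr^2+ + 2 PO4^3-, so Q = [Sr^2+]^3[PO4^3-]^2
Q = (4.483 × 10^-5)^3(6.205 x 10^-5)^2 = 3.47 × 10^-22
Q > Ksp, so Sr3(PO4)2 will precipitate.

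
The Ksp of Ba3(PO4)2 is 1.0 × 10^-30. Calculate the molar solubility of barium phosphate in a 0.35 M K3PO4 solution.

Ba3(PO4)2(s) ⇌ 3 Ba^2+(aq) + 2 PO4^3-(aq)
Ksp = [Ba^2+]^3[PO4^3-]^2
Let s be the molar solubility in this solution. [Ba^2+] = 3s, [PO4^3-] = 0.35 + 2s ≈ 0.35 (Ksp is small, so little additional dissolves).
Ksp ≈ (3s)^3 × (0.35)^2
s = 6.7 × 10^-11 M
Check: 2s = 1.3 × 10^-10 ≪ 0.35, so the approximation is valid.

s ≈ 6.7 x 10^-11 M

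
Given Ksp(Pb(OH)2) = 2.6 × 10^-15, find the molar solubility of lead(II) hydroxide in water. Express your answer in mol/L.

s = 8.7 x 10^-6 M

Pb(OH)2(s) <=> Pb^2+(aq) + 2 OH^-(aq)
Ksp = [Pb^2+][OH^-]^2
Let s = molar solubility. Then [Pb^2+] = s and [OH^-] = 2s.
So Ksp = s × (2s)^2 = 4s^3
Solving, s = (2.6 × 10^-15/4)^(1/3) = 8.7 × 10^-6 M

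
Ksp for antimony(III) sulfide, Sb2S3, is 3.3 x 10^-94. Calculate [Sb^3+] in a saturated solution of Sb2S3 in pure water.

Sb2S3(s) ⇌ 2 Sb^3+(aq) + 3 S^2-(aq)
Ksp = [Sb^3+]^2[S^2-]^3
With molar solubility s: [Sb^3+] = 2s, [S^2-] = 3s.
Ksp = (2s)^2(3s)^3 = 108s^5
s = (3.3 x 10^-94 / 108)^(1/5) = 7.89 × 10^-20 M
[Sb^3+] = 2s = 1.6 × 10^-19 M

[Sb^3+] = 1.6e-19 M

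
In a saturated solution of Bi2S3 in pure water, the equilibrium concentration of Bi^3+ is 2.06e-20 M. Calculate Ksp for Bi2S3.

Bi2S3(s) ⇌ 2 Bi^3+ + 3 S^2-
Stoichiometry gives [S^2-] = (3/2)[Bi^3+] = 3.090 x 10^-20 M.
Ksp = [Bi^3+]^2[S^2-]^3
Ksp = (2.06 x 10^-20)^2 × (3.090 × 10^-20)^3 = 1.25 x 10^-98

1.25e-98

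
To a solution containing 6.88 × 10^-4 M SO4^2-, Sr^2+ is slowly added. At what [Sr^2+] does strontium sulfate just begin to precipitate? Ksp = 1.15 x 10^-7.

1.67e-4 M

SrSO4(s) ⇌ Sr^2+(aq) + SO4^2-(aq)
Ksp = [Sr^2+][SO4^2-]
Precipitation begins when Q = Ksp. With [SO4^2-] = 6.88 × 10^-4 M:
1.15 x 10^-7 = (6.88 × 10^-4) × [Sr^2+]
[Sr^2+] = (1.15 x 10^-7 / 6.88 x 10^-4) = 1.67 x 10^-4 M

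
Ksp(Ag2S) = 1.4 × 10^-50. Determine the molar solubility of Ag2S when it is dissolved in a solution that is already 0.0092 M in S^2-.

Ag2S(s) <=> 2 Ag^+(aq) + S^2-(aq)
Ksp = [Ag^+]^2[S^2-]
If s mol/L dissolves here, [Ag^+] = 2s, [S^2-] = 0.0092 + s ≈ 0.0092 (since the S^2- already present dominates).
Ksp ≈ (2s)^2 × 0.0092
s = 6.2 × 10^-25 M
Check: s = 6.2 × 10^-25 ≪ 0.0092, so the approximation is valid.

6.2 × 10^-25 M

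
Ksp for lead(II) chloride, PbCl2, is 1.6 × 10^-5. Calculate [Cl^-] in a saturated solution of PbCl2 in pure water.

[Cl^-] ≈ 3.2 × 10^-2 M

PbCl2(s) ⇌ Pb^2+ + 2 Cl^-
Ksp = [Pb^2+][Cl^-]^2
For each mole of PbCl2 that dissolves: [Pb^2+] = s, [Cl^-] = 2s.
Substituting: Ksp = s(2s)^2 = 4s^3
Solving, s = (1.6 × 10^-5/4)^(1/3) = 1.59 × 10^-2 M
[Cl^-] = 2s = 3.2 × 10^-2 M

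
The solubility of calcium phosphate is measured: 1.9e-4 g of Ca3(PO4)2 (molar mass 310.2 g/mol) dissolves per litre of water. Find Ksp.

Molar solubility s = (1.9 x 10^-4 g/L) / (310.2 g/mol) = 6.13 x 10^-7 M.
Ca3(PO4)2(s) <=> 3 Ca^2+(aq) + 2 PO4^3-(aq)
For each mole of Ca3(PO4)2 that dissolves: [Ca^2+] = 3s, [PO4^3-] = 2s.
Ksp = [Ca^2+]^3[PO4^3-]^2
So Ksp = (3s)^3 × (2s)^2 = 108s^5
Ksp = 108 × (6.13 x 10^-7)^5 = 9.3 x 10^-30

9.3e-30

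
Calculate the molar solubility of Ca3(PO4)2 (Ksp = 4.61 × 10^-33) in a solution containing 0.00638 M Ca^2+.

s ≈ 6.66e-14 M

Ca3(PO4)2(s) ⇌ 3 Ca^2+ + 2 PO4^3-
Ksp = [Ca^2+]^3[PO4^3-]^2
Let s = moles of Ca3(PO4)2 that dissolve per litre. [Ca^2+] = 0.00638 + 3s ≈ 0.00638, [PO4^3-] = 2s (Ksp is small, so little additional dissolves).
Ksp ≈ (0.00638)^3 × (2s)^2
s = 6.66 × 10^-14 M
Check: 3s = 2.0 × 10^-13 ≪ 0.00638, so the approximation is valid.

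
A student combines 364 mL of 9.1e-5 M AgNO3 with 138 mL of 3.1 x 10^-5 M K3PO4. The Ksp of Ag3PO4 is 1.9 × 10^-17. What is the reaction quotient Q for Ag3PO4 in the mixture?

Total volume = 364 + 138 = 502 mL.
[Ag^+] = 9.1 × 10^-5 × (364/502) = 6.60 x 10^-5 M
[PO4^3-] = 3.1 x 10^-5 × (138/502) = 8.52 x 10^-6 M
Ag3PO4(s) ⇌ 3 Ag^+ + PO4^3-, so Q = [Ag^+]^3[PO4^3-]
Q = (6.60 × 10^-5)^3(8.52 × 10^-6) = 2.4 × 10^-18
Q < Ksp, so no precipitate of Ag3PO4 forms.

2.4 x 10^-18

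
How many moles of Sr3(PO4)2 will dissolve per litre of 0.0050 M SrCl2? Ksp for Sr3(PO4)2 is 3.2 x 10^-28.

s = 2.5 × 10^-11 M

Sr3(PO4)2(s) <=> 3 Sr^2+ + 2 PO4^3-
Ksp = [Sr^2+]^3[PO4^3-]^2
Let s be the molar solubility in this solution. [Sr^2+] = 0.0050 + 3s ≈ 0.0050, [PO4^3-] = 2s (common-ion effect: Sr^2+ is already 0.0050 M).
Ksp ≈ (0.0050)^3 × (2s)^2
s = 2.5 × 10^-11 M
Check: 3s = 7.6 x 10^-11 ≪ 0.0050, so the approximation is valid.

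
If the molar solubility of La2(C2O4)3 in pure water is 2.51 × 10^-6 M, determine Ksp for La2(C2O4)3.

La2(C2O4)3(s) ⇌ 2 La^3+(aq) + 3 C2O4^2-(aq)
If s mol/L of La2(C2O4)3 dissolves, [La^3+] = 2s and [C2O4^2-] = 3s.
Ksp = [La^3+]^2[C2O4^2-]^3
Ksp = (2s)^2(3s)^3 = 108s^5
Ksp = 108 × (2.51 × 10^-6)^5 = 1.08 × 10^-26

1.08 x 10^-26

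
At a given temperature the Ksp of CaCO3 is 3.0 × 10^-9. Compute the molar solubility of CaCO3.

s = 5.5e-5 M

CaCO3(s) ⇌ Ca^2+(aq) + CO3^2-(aq)
Ksp = [Ca^2+][CO3^2-]
With molar solubility s: [Ca^2+] = s, [CO3^2-] = s.
Ksp = s^2
s = (3.0 × 10^-9)^(1/2) = 5.5 x 10^-5 M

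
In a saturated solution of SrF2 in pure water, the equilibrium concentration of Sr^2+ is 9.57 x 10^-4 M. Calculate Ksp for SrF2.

Ksp ≈ 3.51 × 10^-9

SrF2(s) ⇌ Sr^2+ + 2 F^-
Stoichiometry gives [F^-] = (2/1)[Sr^2+] = 1.914 × 10^-3 M.
Ksp = [Sr^2+][F^-]^2
Ksp = 9.57 × 10^-4 × (1.914 × 10^-3)^2 = 3.51 × 10^-9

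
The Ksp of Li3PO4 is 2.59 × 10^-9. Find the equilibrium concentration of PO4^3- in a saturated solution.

[PO4^3-] ≈ 3.13e-3 M

Li3PO4(s) <=> 3 Li^+(aq) + PO4^3-(aq)
Ksp = [Li^+]^3[PO4^3-]
For each mole of Li3PO4 that dissolves: [Li^+] = 3s, [PO4^3-] = s.
Ksp = (3s)^3s = 27s^4
s^4 = 2.59 × 10^-9 / 27, so s = 3.130 x 10^-3 M
[PO4^3-] = s = 3.13 × 10^-3 M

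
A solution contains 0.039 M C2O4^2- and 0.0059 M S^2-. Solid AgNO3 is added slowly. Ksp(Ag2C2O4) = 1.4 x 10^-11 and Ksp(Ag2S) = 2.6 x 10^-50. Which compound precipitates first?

Ag2S

Precipitation of each salt starts when its ion product equals its Ksp.
For Ag2C2O4: 1.4 x 10^-11 = 0.039 × [Ag^+]^2  ⇒  [Ag^+] = 1.9 × 10^-5 M.
For Ag2S: 2.6 x 10^-50 = 0.0059 × [Ag^+]^2  ⇒  [Ag^+] = 2.1 × 10^-24 M.
The salt with the lower threshold [Ag^+] precipitates first: Ag2S.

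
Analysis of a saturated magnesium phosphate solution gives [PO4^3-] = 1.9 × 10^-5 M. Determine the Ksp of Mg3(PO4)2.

8.4 × 10^-24

Mg3(PO4)2(s) <=> 3 Mg^2+(aq) + 2 PO4^3-(aq)
Stoichiometry gives [Mg^2+] = (3/2)[PO4^3-] = 2.85 × 10^-5 M.
Ksp = [Mg^2+]^3[PO4^3-]^2
Ksp = (2.85 × 10^-5)^3 × (1.9 × 10^-5)^2 = 8.4 × 10^-24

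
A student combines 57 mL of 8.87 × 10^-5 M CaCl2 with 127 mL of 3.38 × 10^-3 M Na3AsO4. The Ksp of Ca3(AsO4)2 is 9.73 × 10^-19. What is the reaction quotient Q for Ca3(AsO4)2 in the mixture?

Q = 1.13e-19

Total volume = 57 + 127 = 184 mL.
[Ca^2+] = 8.87 × 10^-5 × (57/184) = 2.748 × 10^-5 M
[AsO4^3-] = 3.38 x 10^-3 × (127/184) = 2.333 x 10^-3 M
Ca3(AsO4)2(s) ⇌ 3 Ca^2+ + 2 AsO4^3-, so Q = [Ca^2+]^3[AsO4^3-]^2
Q = (2.748 × 10^-5)^3(2.333 x 10^-3)^2 = 1.13 x 10^-19
Q < Ksp, so no precipitate of Ca3(AsO4)2 forms.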